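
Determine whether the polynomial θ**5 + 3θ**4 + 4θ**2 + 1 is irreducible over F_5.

Write f(θ) = θ**5 + 3θ**4 + 4θ**2 + 1.
Check for roots in F_5: f(0) = 1; f(1) = 4; f(2) = 2; f(3) = 3; f(4) = 2.
No roots, so no linear factors.
Degree-2 irreducible divisors: test the 10 monic irreducibles of degree 2 over GF(5).
None of them divide f (all give nonzero remainder).
No irreducible factor of degree ≤ 2 exists, so f is irreducible over GF(5).

Yes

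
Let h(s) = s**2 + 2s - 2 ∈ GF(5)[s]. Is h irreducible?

Yes

Check for roots in GF(5): h(0) = 3; h(1) = 1; h(2) = 1; h(3) = 3; h(4) = 2.
No roots. A degree-2 polynomial over a field with no linear factor is irreducible.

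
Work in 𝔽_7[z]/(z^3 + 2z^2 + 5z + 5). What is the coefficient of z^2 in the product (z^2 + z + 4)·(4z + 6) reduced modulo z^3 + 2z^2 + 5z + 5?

Multiply in 𝔽_7[z]: (z^2 + z + 4)·(4z + 6) = 4z^3 + 3z^2 + z + 3.
Reduce using z^3 ≡ 5z^2 + 2z + 2 (mod z^3 + 2z^2 + 5z + 5).
Reduced: 2z^2 + 2z + 4.

2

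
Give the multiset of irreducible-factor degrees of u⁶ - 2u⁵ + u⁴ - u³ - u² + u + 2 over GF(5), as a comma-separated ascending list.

Write g(u) = u⁶ - 2u⁵ + u⁴ - u³ - u² + u + 2.
Roots in GF(5): g(0) = 2; g(1) = 1; g(2) = 3; g(3) = 3; g(4) = 0 → root.
Linear factors from roots: (u + 1).
Complete factorization: g(u) = (u + 1)^2·(u² + 2)·(u² + u + 1).
Factor degrees with multiplicity: 1 + 1 + 2 + 2 = 6.

1, 1, 2, 2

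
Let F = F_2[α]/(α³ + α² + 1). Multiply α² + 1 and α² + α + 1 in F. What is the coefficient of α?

0

Multiply in F_2[α]: (α² + 1)·(α² + α + 1) = α⁴ + α³ + α + 1.
Reduce using α³ ≡ α² + 1 (mod α³ + α² + 1).
Reduced: 1.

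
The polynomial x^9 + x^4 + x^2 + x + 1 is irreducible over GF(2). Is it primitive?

No

Write f(x) = x^9 + x^4 + x^2 + x + 1.
|GF(2^9)^×| = 2^9 − 1 = 511. Prime factorization: 511 = 7·73.
f is primitive ⇔ x has order 511 in GF(2)[x]/(f), i.e. x^(511/q) ≠ 1 for each prime q | 511.
x^(73) mod f = 1
x^(7) mod f = x^7.
Since x^(73) = 1, the order of x divides 73 < 511; not primitive.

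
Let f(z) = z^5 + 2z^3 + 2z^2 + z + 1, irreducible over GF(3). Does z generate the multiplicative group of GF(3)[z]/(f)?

|GF(3^5)^×| = 3^5 − 1 = 242. Prime factorization: 242 = 2·11^2.
f is primitive ⇔ z has order 242 in GF(3)[z]/(f), i.e. z^(242/q) ≠ 1 for each prime q | 242.
z^(121) mod f = 2.
z^(22) mod f = z^3 + z^2.
None equal 1, so z has full order 242; f is primitive.

Yes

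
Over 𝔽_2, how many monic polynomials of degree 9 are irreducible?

x^(2^9) − x is the product of all monic irreducibles of degree dividing 9; Möbius inversion gives N = (1/9) Σ μ(9/d)·2^d.
Divisors of 9: 1, 3, 9; μ(9/d) for each: 0, -1, 1.
Σ = − 2^3 + 2^9 = 504.
N = 504/9 = 56.

56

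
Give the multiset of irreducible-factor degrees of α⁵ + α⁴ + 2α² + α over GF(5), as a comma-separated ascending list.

Write g(α) = α⁵ + α⁴ + 2α² + α.
Roots in GF(5): g(0) = 0 → root; g(1) = 0 → root; g(2) = 3; g(3) = 0 → root; g(4) = 1.
Linear factors from roots: (α), (α + 4), (α + 2).
Complete factorization: g(α) = (α)·(α + 2)·(α + 4)·(α² + 2).
Factor degrees with multiplicity: 1 + 1 + 1 + 2 = 5.

1, 1, 1, 2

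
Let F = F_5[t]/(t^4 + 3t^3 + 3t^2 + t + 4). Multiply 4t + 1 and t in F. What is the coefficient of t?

Multiply in F_5[t]: (4t + 1)·(t) = 4t^2 + t.
Reduced: 4t^2 + t.

1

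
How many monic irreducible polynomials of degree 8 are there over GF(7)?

720300

Gauss's count: N_{7}(8) = (1/8) Σ_{d|8} μ(8/d)·7^d.
Divisors of 8: 1, 2, 4, 8; μ(8/d) for each: 0, 0, -1, 1.
Σ = − 7^4 + 7^8 = 5762400.
N = 5762400/8 = 720300.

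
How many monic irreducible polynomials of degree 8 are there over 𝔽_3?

810

The number of monic irreducibles of degree 8 over GF(3) is (1/8)·Σ_{d∣8} μ(8/d) 3^d.
Divisors of 8: 1, 2, 4, 8; μ(8/d) for each: 0, 0, -1, 1.
Σ = − 3^4 + 3^8 = 6480.
N = 6480/8 = 810.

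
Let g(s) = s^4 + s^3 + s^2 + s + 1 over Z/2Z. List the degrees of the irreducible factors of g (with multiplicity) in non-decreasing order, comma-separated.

4

Roots in Z/2Z: g(0) = 1; g(1) = 1.
Complete factorization: g(s) = (s^4 + s^3 + s^2 + s + 1).
Factor degrees with multiplicity: 4 = 4.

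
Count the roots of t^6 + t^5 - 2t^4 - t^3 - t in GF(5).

3

Write f(t) = t^6 + t^5 - 2t^4 - t^3 - t.
Evaluate at each of the 5 elements of GF(5):
f(0) = 0 → root; f(1) = 3; f(2) = 4; f(3) = 0 → root; f(4) = 0 → root.
Roots: {0, 3, 4}.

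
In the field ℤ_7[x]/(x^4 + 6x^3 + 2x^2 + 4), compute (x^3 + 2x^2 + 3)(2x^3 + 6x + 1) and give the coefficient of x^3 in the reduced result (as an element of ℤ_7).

1

Multiply in ℤ_7[x]: (x^3 + 2x^2 + 3)·(2x^3 + 6x + 1) = 2x^6 + 4x^5 + 6x^4 + 5x^3 + 2x^2 + 4x + 3.
Reduce using x^4 ≡ x^3 + 5x^2 + 3 (mod x^4 + 6x^3 + 2x^2 + 4).
Reduced: x^3 + 6x^2 + x + 6.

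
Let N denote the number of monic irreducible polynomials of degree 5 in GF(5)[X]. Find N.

624

Gauss's count: N_{5}(5) = (1/5) Σ_{d|5} μ(5/d)·5^d.
Divisors of 5: 1, 5; μ(5/d) for each: -1, 1.
Σ = − 5^1 + 5^5 = 3120.
N = 3120/5 = 624.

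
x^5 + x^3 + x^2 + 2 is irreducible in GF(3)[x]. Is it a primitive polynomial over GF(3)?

No

Write f(x) = x^5 + x^3 + x^2 + 2.
|GF(3^5)^×| = 3^5 − 1 = 242. Prime factorization: 242 = 2·11^2.
f is primitive ⇔ x has order 242 in GF(3)[x]/(f), i.e. x^(242/q) ≠ 1 for each prime q | 242.
x^(121) mod f = 1
x^(22) mod f = x^4 + 2x^2 + 2x + 2.
Since x^(121) = 1, the order of x divides 121 < 242; not primitive.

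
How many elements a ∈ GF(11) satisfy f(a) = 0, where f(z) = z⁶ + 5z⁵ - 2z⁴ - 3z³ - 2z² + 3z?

Evaluate at each of the 11 elements of GF(11):
f(0) = 0 → root; f(1) = 2; f(2) = 1; f(3) = 9; f(4) = 0 → root; f(5) = 0 → root; f(6) = 6; f(7) = 9; f(8) = 0 → root; f(9) = 3; f(10) = 3.
Roots: {0, 4, 5, 8}.

4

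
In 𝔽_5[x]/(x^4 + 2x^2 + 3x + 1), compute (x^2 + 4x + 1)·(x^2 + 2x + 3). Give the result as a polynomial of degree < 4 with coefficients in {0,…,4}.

Multiply in 𝔽_5[x]: (x^2 + 4x + 1)·(x^2 + 2x + 3) = x^4 + x^3 + 2x^2 + 4x + 3.
Reduce using x^4 ≡ 3x^2 + 2x + 4 (mod x^4 + 2x^2 + 3x + 1).
Reduced: x^3 + x + 2.

x^3 + x + 2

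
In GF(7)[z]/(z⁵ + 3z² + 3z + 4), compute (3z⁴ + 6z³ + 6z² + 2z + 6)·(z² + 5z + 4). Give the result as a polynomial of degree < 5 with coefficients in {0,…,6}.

6z^4 + 5z^3 + 3z^2 + 5z + 3

Multiply in GF(7)[z]: (3z⁴ + 6z³ + 6z² + 2z + 6)·(z² + 5z + 4) = 3z⁶ + 6z⁴ + 5z² + 3z + 3.
Reduce using z⁵ ≡ 4z² + 4z + 3 (mod z⁵ + 3z² + 3z + 4).
Reduced: 6z⁴ + 5z³ + 3z² + 5z + 3.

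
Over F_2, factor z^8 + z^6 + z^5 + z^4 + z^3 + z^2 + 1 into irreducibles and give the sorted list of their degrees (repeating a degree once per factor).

2, 3, 3

Write f(z) = z^8 + z^6 + z^5 + z^4 + z^3 + z^2 + 1.
Roots in F_2: f(0) = 1; f(1) = 1.
Complete factorization: f(z) = (z^2 + z + 1)·(z^3 + z + 1)·(z^3 + z^2 + 1).
Factor degrees with multiplicity: 2 + 3 + 3 = 8.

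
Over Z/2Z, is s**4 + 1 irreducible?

No

Write f(s) = s**4 + 1.
Check for roots in Z/2Z: f(0) = 1; f(1) = 0 → root.
f(1) = 0, so (s − 1) divides f(s); f is reducible.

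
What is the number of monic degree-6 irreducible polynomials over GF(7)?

19544

Gauss's count: N_{7}(6) = (1/6) Σ_{d|6} μ(6/d)·7^d.
Divisors of 6: 1, 2, 3, 6; μ(6/d) for each: 1, -1, -1, 1.
Σ = 7^1 − 7^2 − 7^3 + 7^6 = 117264.
N = 117264/6 = 19544.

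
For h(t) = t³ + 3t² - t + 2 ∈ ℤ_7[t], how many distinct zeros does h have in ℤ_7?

Evaluate at each of the 7 elements of ℤ_7:
h(0) = 2; h(1) = 5; h(2) = 6; h(3) = 4; h(4) = 5; h(5) = 1; h(6) = 5.
No element is a root.

0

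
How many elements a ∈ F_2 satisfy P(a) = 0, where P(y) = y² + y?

2

Evaluate at each of the 2 elements of F_2:
P(0) = 0 → root; P(1) = 0 → root.
Roots: {0, 1}.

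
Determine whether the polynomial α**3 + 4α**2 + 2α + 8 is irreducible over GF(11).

No

Write f(α) = α**3 + 4α**2 + 2α + 8.
Check each element of GF(11) for a root: f(0)=8, f(1)=4, f(2)=3, f(3)=0, f(4)=1, f(5)=1, f(6)=6, f(7)=0, f(8)=0, f(9)=1, f(10)=9.
f(3) = 0, so (α − 3) divides f(α); f is reducible.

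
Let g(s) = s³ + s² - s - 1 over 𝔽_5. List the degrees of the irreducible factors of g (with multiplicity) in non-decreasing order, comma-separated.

1, 1, 1

Roots in 𝔽_5: g(0) = 4; g(1) = 0 → root; g(2) = 4; g(3) = 2; g(4) = 0 → root.
Linear factors from roots: (s - 1), (s + 1).
Complete factorization: g(s) = (s - 1)·(s + 1)^2.
Factor degrees with multiplicity: 1 + 1 + 1 = 3.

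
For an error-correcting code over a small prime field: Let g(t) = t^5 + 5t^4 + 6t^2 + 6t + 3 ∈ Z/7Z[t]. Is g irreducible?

Check for roots in Z/7Z: g(0) = 3; g(1) = 0 → root; g(2) = 4; g(3) = 2; g(4) = 5; g(5) = 0 → root; g(6) = 0 → root.
g(1) = 0, so (t − 1) divides g(t); g is reducible.

No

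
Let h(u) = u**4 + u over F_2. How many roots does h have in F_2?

Evaluate at each of the 2 elements of F_2:
h(0) = 0 → root; h(1) = 0 → root.
Roots: {0, 1}.

2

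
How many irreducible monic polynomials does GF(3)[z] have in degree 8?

Gauss's count: N_{3}(8) = (1/8) Σ_{d|8} μ(8/d)·3^d.
Divisors of 8: 1, 2, 4, 8; μ(8/d) for each: 0, 0, -1, 1.
Σ = − 3^4 + 3^8 = 6480.
N = 6480/8 = 810.

810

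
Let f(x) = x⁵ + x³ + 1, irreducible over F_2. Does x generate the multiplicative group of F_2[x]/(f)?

Yes

|GF(2^5)^×| = 2^5 − 1 = 31. Prime factorization: 31 = 31.
f is primitive ⇔ x has order 31 in GF(2)[x]/(f), i.e. x^(31/q) ≠ 1 for each prime q | 31.
x^(1) mod f = x.
None equal 1, so x has full order 31; f is primitive.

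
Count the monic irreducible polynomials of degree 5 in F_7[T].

3360

Gauss's count: N_{7}(5) = (1/5) Σ_{d|5} μ(5/d)·7^d.
Divisors of 5: 1, 5; μ(5/d) for each: -1, 1.
Σ = − 7^1 + 7^5 = 16800.
N = 16800/5 = 3360.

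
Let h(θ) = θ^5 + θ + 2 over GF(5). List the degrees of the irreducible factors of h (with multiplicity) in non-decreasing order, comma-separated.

Roots in GF(5): h(0) = 2; h(1) = 4; h(2) = 1; h(3) = 3; h(4) = 0 → root.
Linear factors from roots: (θ + 1).
Complete factorization: h(θ) = (θ + 1)·(θ^2 + 2θ + 3)·(θ^2 + 2θ + 4).
Factor degrees with multiplicity: 1 + 2 + 2 = 5.

1, 2, 2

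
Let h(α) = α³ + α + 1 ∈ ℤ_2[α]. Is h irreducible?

Yes

Check for roots in ℤ_2: h(0) = 1; h(1) = 1.
No roots. A degree-3 polynomial over a field with no linear factor is irreducible.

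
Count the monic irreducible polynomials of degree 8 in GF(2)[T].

30

Gauss's count: N_{2}(8) = (1/8) Σ_{d|8} μ(8/d)·2^d.
Divisors of 8: 1, 2, 4, 8; μ(8/d) for each: 0, 0, -1, 1.
Σ = − 2^4 + 2^8 = 240.
N = 240/8 = 30.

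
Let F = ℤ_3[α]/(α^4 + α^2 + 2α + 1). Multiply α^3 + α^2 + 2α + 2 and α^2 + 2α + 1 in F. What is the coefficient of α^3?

Multiply in ℤ_3[α]: (α^3 + α^2 + 2α + 2)·(α^2 + 2α + 1) = α^5 + 2α^3 + α^2 + 2.
Reduce using α^4 ≡ 2α^2 + α + 2 (mod α^4 + α^2 + 2α + 1).
Reduced: α^3 + 2α^2 + 2α + 2.

1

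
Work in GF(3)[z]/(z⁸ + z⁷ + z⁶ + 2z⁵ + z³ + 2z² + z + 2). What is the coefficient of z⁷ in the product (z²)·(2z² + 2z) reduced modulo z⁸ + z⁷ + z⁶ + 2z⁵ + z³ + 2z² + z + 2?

0

Multiply in GF(3)[z]: (z²)·(2z² + 2z) = 2z⁴ + 2z³.
Reduced: 2z⁴ + 2z³.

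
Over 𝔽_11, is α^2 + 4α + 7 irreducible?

Yes

Write P(α) = α^2 + 4α + 7.
Check each element of 𝔽_11 for a root: P(0)=7, P(1)=1, P(2)=8, P(3)=6, P(4)=6, P(5)=8, P(6)=1, P(7)=7, P(8)=4, P(9)=3, P(10)=4.
No roots. A degree-2 polynomial over a field with no linear factor is irreducible.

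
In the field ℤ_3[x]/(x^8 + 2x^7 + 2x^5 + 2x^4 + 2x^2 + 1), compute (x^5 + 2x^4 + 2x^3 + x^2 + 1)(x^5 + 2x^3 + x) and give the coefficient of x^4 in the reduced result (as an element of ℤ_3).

1

Multiply in ℤ_3[x]: (x^5 + 2x^4 + 2x^3 + x^2 + 1)·(x^5 + 2x^3 + x) = x^10 + 2x^9 + x^8 + 2x^7 + 2x^6 + 2x^5 + 2x^4 + x.
Reduce using x^8 ≡ x^7 + x^5 + x^4 + x^2 + 2 (mod x^8 + 2x^7 + 2x^5 + 2x^4 + 2x^2 + 1).
Reduced: x^7 + x^4 + x + 2.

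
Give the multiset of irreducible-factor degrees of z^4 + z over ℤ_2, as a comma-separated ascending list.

Write g(z) = z^4 + z.
Roots in ℤ_2: g(0) = 0 → root; g(1) = 0 → root.
Linear factors from roots: (z), (z + 1).
Complete factorization: g(z) = (z)·(z + 1)·(z^2 + z + 1).
Factor degrees with multiplicity: 1 + 1 + 2 = 4.

1, 1, 2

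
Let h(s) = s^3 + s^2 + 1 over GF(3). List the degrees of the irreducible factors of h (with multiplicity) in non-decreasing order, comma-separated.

1, 2

Roots in GF(3): h(0) = 1; h(1) = 0 → root; h(2) = 1.
Linear factors from roots: (s - 1).
Complete factorization: h(s) = (s - 1)·(s^2 - s - 1).
Factor degrees with multiplicity: 1 + 2 = 3.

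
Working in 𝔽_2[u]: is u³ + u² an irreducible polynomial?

No

Write g(u) = u³ + u².
Check for roots in 𝔽_2: g(0) = 0 → root; g(1) = 0 → root.
g(0) = 0, so (u) divides g(u); g is reducible.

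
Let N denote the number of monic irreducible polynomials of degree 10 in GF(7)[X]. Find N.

28245840

The number of monic irreducibles of degree 10 over GF(7) is (1/10)·Σ_{d∣10} μ(10/d) 7^d.
Divisors of 10: 1, 2, 5, 10; μ(10/d) for each: 1, -1, -1, 1.
Σ = 7^1 − 7^2 − 7^5 + 7^10 = 282458400.
N = 282458400/10 = 28245840.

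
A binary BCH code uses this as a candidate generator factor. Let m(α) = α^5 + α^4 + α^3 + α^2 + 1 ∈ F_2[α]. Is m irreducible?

Check for roots in F_2: m(0) = 1; m(1) = 1.
No roots, so no linear factors.
Monic irreducibles of degree 2 over GF(2): α^2 + α + 1.
None of them divide m (all give nonzero remainder).
No irreducible factor of degree ≤ 2 exists, so m is irreducible over GF(2).

Yes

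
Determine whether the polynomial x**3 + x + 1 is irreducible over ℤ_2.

Write P(x) = x**3 + x + 1.
Check for roots in ℤ_2: P(0) = 1; P(1) = 1.
No roots. A degree-3 polynomial over a field with no linear factor is irreducible.

Yes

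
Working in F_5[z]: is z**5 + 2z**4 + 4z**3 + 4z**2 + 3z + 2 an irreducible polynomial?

Write m(z) = z**5 + 2z**4 + 4z**3 + 4z**2 + 3z + 2.
Check for roots in F_5: m(0) = 2; m(1) = 1; m(2) = 0 → root; m(3) = 0 → root; m(4) = 0 → root.
m(2) = 0, so (z − 2) divides m(z); m is reducible.

No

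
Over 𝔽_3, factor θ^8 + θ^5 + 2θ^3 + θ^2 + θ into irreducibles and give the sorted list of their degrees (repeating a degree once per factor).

Write f(θ) = θ^8 + θ^5 + 2θ^3 + θ^2 + θ.
Roots in 𝔽_3: f(0) = 0 → root; f(1) = 0 → root; f(2) = 1.
Linear factors from roots: (θ), (θ + 2).
Complete factorization: f(θ) = (θ)·(θ + 2)·(θ^2 + θ + 2)·(θ^2 + 1)^2.
Factor degrees with multiplicity: 1 + 1 + 2 + 2 + 2 = 8.

1, 1, 2, 2, 2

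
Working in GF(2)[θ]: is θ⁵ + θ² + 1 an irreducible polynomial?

Yes

Write h(θ) = θ⁵ + θ² + 1.
Check for roots in GF(2): h(0) = 1; h(1) = 1.
No roots, so no linear factors.
Monic irreducibles of degree 2 over GF(2): θ² + θ + 1.
None of them divide h (all give nonzero remainder).
No irreducible factor of degree ≤ 2 exists, so h is irreducible over GF(2).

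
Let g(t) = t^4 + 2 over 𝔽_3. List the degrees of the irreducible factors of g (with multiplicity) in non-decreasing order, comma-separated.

1, 1, 2

Roots in 𝔽_3: g(0) = 2; g(1) = 0 → root; g(2) = 0 → root.
Linear factors from roots: (t + 2), (t + 1).
Complete factorization: g(t) = (t + 1)·(t + 2)·(t^2 + 1).
Factor degrees with multiplicity: 1 + 1 + 2 = 4.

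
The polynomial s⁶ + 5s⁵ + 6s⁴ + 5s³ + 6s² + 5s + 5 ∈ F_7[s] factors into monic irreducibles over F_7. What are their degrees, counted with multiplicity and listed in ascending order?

1, 1, 1, 1, 2

Write f(s) = s⁶ + 5s⁵ + 6s⁴ + 5s³ + 6s² + 5s + 5.
Linear factors from roots: (s + 5), (s + 4), (s + 3), (s + 2).
Complete factorization: f(s) = (s + 2)·(s + 3)·(s + 4)·(s + 5)·(s² + 5s + 5).
Factor degrees with multiplicity: 1 + 1 + 1 + 1 + 2 = 6.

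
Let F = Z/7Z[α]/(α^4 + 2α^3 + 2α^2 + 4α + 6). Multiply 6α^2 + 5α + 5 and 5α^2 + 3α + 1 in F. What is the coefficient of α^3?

4

Multiply in Z/7Z[α]: (6α^2 + 5α + 5)·(5α^2 + 3α + 1) = 2α^4 + α^3 + 4α^2 + 6α + 5.
Reduce using α^4 ≡ 5α^3 + 5α^2 + 3α + 1 (mod α^4 + 2α^3 + 2α^2 + 4α + 6).
Reduced: 4α^3 + 5α.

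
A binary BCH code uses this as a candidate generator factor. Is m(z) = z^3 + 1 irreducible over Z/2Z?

No

Check for roots in Z/2Z: m(0) = 1; m(1) = 0 → root.
m(1) = 0, so (z − 1) divides m(z); m is reducible.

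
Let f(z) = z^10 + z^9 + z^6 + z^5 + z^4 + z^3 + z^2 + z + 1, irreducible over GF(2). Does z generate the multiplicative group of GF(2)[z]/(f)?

|GF(2^10)^×| = 2^10 − 1 = 1023. Prime factorization: 1023 = 3·11·31.
f is primitive ⇔ z has order 1023 in GF(2)[z]/(f), i.e. z^(1023/q) ≠ 1 for each prime q | 1023.
z^(341) mod f = z^9 + z^8 + z^7 + z^5 + z^4 + z^3 + z + 1.
z^(93) mod f = z^9 + z^8 + z^6 + z^4 + z^2 + 1.
z^(33) mod f = z^9 + z^8 + z^6 + z^5 + z^3 + z.
None equal 1, so z has full order 1023; f is primitive.

Yes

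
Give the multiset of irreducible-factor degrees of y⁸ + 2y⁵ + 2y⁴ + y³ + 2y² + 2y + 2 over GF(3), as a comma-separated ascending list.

1, 2, 2, 3

Write g(y) = y⁸ + 2y⁵ + 2y⁴ + y³ + 2y² + 2y + 2.
Roots in GF(3): g(0) = 2; g(1) = 0 → root; g(2) = 2.
Linear factors from roots: (y + 2).
Complete factorization: g(y) = (y + 2)·(y² + 1)^2·(y³ + y² + 2y + 1).
Factor degrees with multiplicity: 1 + 2 + 2 + 3 = 8.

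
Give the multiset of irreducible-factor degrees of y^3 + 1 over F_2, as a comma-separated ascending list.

1, 2

Write g(y) = y^3 + 1.
Roots in F_2: g(0) = 1; g(1) = 0 → root.
Linear factors from roots: (y + 1).
Complete factorization: g(y) = (y + 1)·(y^2 + y + 1).
Factor degrees with multiplicity: 1 + 2 = 3.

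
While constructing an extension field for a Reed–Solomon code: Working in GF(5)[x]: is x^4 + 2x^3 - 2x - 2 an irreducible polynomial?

Yes

Write m(x) = x^4 + 2x^3 - 2x - 2.
Check for roots in GF(5): m(0) = 3; m(1) = 4; m(2) = 1; m(3) = 2; m(4) = 4.
No roots, so no linear factors.
Degree-2 irreducible divisors: test the 10 monic irreducibles of degree 2 over GF(5).
None of them divide m (all give nonzero remainder).
No irreducible factor of degree ≤ 2 exists, so m is irreducible over GF(5).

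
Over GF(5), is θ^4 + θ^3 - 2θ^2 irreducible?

Write h(θ) = θ^4 + θ^3 - 2θ^2.
Check for roots in GF(5): h(0) = 0 → root; h(1) = 0 → root; h(2) = 1; h(3) = 0 → root; h(4) = 3.
h(0) = 0, so (θ) divides h(θ); h is reducible.

No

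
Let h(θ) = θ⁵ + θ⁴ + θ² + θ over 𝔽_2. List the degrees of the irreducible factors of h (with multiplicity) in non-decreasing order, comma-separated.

1, 1, 1, 2

Roots in 𝔽_2: h(0) = 0 → root; h(1) = 0 → root.
Linear factors from roots: (θ), (θ + 1).
Complete factorization: h(θ) = (θ)·(θ + 1)^2·(θ² + θ + 1).
Factor degrees with multiplicity: 1 + 1 + 1 + 2 = 5.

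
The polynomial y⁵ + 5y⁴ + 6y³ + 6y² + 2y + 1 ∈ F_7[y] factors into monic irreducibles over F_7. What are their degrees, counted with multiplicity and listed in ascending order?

1, 1, 1, 1, 1

Write g(y) = y⁵ + 5y⁴ + 6y³ + 6y² + 2y + 1.
Linear factors from roots: (y + 6), (y + 5), (y + 3), (y + 2).
Complete factorization: g(y) = (y + 2)·(y + 5)·(y + 6)·(y + 3)^2.
Factor degrees with multiplicity: 1 + 1 + 1 + 1 + 1 = 5.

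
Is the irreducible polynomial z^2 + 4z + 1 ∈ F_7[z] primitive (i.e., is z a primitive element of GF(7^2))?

Write f(z) = z^2 + 4z + 1.
|GF(7^2)^×| = 7^2 − 1 = 48. Prime factorization: 48 = 2^4·3.
f is primitive ⇔ z has order 48 in GF(7)[z]/(f), i.e. z^(48/q) ≠ 1 for each prime q | 48.
z^(24) mod f = 1
z^(16) mod f = 1
Since z^(24) = 1, the order of z divides 24 < 48; not primitive.

No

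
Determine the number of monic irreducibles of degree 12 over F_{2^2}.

1397740

x^(4^12) − x is the product of all monic irreducibles of degree dividing 12; Möbius inversion gives N = (1/12) Σ μ(12/d)·4^d.
Divisors of 12: 1, 2, 3, 4, 6, 12; μ(12/d) for each: 0, 1, 0, -1, -1, 1.
Σ = 4^2 − 4^4 − 4^6 + 4^12 = 16772880.
N = 16772880/12 = 1397740.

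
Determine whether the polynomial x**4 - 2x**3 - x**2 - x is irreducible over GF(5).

No

Write P(x) = x**4 - 2x**3 - x**2 - x.
Check for roots in GF(5): P(0) = 0 → root; P(1) = 2; P(2) = 4; P(3) = 0 → root; P(4) = 3.
P(0) = 0, so (x) divides P(x); P is reducible.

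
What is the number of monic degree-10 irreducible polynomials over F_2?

99

Gauss's count: N_{2}(10) = (1/10) Σ_{d|10} μ(10/d)·2^d.
Divisors of 10: 1, 2, 5, 10; μ(10/d) for each: 1, -1, -1, 1.
Σ = 2^1 − 2^2 − 2^5 + 2^10 = 990.
N = 990/10 = 99.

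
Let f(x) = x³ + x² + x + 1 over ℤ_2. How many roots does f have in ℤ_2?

1

Evaluate at each of the 2 elements of ℤ_2:
f(0) = 1; f(1) = 0 → root.
Roots: {1}.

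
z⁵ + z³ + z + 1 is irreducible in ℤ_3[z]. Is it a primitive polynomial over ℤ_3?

Yes

Write f(z) = z⁵ + z³ + z + 1.
|GF(3^5)^×| = 3^5 − 1 = 242. Prime factorization: 242 = 2·11^2.
f is primitive ⇔ z has order 242 in GF(3)[z]/(f), i.e. z^(242/q) ≠ 1 for each prime q | 242.
z^(121) mod f = 2.
z^(22) mod f = z⁴ + z² + 2.
None equal 1, so z has full order 242; f is primitive.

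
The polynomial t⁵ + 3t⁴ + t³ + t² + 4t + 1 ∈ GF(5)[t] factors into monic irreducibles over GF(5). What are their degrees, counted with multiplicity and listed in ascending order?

Write f(t) = t⁵ + 3t⁴ + t³ + t² + 4t + 1.
Roots in GF(5): f(0) = 1; f(1) = 1; f(2) = 1; f(3) = 0 → root; f(4) = 4.
Linear factors from roots: (t + 2).
Complete factorization: f(t) = (t + 2)·(t² + 3)·(t² + t + 1).
Factor degrees with multiplicity: 1 + 2 + 2 = 5.

1, 2, 2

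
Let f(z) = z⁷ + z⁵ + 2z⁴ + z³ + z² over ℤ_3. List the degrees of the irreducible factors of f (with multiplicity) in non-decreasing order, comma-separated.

1, 1, 1, 1, 3

Roots in ℤ_3: f(0) = 0 → root; f(1) = 0 → root; f(2) = 0 → root.
Linear factors from roots: (z), (z + 2), (z + 1).
Complete factorization: f(z) = (z + 1)·(z + 2)·(z)^2·(z³ + 2z + 2).
Factor degrees with multiplicity: 1 + 1 + 1 + 1 + 3 = 7.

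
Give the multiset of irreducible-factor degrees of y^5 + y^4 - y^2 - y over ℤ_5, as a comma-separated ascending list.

Write g(y) = y^5 + y^4 - y^2 - y.
Roots in ℤ_5: g(0) = 0 → root; g(1) = 0 → root; g(2) = 2; g(3) = 2; g(4) = 0 → root.
Linear factors from roots: (y), (y - 1), (y + 1).
Complete factorization: g(y) = (y)·(y + 1)·(y - 1)·(y^2 + y + 1).
Factor degrees with multiplicity: 1 + 1 + 1 + 2 = 5.

1, 1, 1, 2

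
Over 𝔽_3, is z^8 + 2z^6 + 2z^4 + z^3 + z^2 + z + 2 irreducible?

No

Write h(z) = z^8 + 2z^6 + 2z^4 + z^3 + z^2 + z + 2.
Check for roots in 𝔽_3: h(0) = 2; h(1) = 1; h(2) = 0 → root.
h(2) = 0, so (z − 2) divides h(z); h is reducible.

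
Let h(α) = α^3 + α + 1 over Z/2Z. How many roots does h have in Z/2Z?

Evaluate at each of the 2 elements of Z/2Z:
h(0) = 1; h(1) = 1.
No element is a root.

0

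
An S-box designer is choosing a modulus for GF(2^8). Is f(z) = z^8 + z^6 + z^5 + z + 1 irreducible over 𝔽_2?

Check for roots in 𝔽_2: f(0) = 1; f(1) = 1.
No roots, so no linear factors.
Monic irreducibles of degree 2 over GF(2): z^2 + z + 1.
None of them divide f (all give nonzero remainder).
Monic irreducibles of degree 3 over GF(2): z^3 + z + 1, z^3 + z^2 + 1.
None of them divide f (all give nonzero remainder).
Monic irreducibles of degree 4 over GF(2): z^4 + z + 1, z^4 + z^3 + 1, z^4 + z^3 + z^2 + z + 1.
None of them divide f (all give nonzero remainder).
No irreducible factor of degree ≤ 4 exists, so f is irreducible over GF(2).

Yes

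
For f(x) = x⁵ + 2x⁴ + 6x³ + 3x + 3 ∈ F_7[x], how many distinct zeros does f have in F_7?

Evaluate at each of the 7 elements of F_7:
f(0) = 3; f(1) = 1; f(2) = 2; f(3) = 5; f(4) = 3; f(5) = 5; f(6) = 2.
No element is a root.

0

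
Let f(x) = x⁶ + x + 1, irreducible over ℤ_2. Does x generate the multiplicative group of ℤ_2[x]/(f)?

|GF(2^6)^×| = 2^6 − 1 = 63. Prime factorization: 63 = 3^2·7.
f is primitive ⇔ x has order 63 in GF(2)[x]/(f), i.e. x^(63/q) ≠ 1 for each prime q | 63.
x^(21) mod f = x⁵ + x⁴ + x³ + x + 1.
x^(9) mod f = x⁴ + x³.
None equal 1, so x has full order 63; f is primitive.

Yes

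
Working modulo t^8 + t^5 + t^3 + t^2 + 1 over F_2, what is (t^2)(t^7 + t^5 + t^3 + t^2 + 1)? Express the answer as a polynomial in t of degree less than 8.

t^7 + t^6 + t^5 + t^3 + t^2 + t

Multiply in F_2[t]: (t^2)·(t^7 + t^5 + t^3 + t^2 + 1) = t^9 + t^7 + t^5 + t^4 + t^2.
Reduce using t^8 ≡ t^5 + t^3 + t^2 + 1 (mod t^8 + t^5 + t^3 + t^2 + 1).
Reduced: t^7 + t^6 + t^5 + t^3 + t^2 + t.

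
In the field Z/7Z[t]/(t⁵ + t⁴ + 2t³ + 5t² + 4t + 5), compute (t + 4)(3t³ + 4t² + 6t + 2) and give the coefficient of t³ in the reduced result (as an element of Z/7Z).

2

Multiply in Z/7Z[t]: (t + 4)·(3t³ + 4t² + 6t + 2) = 3t⁴ + 2t³ + t² + 5t + 1.
Reduced: 3t⁴ + 2t³ + t² + 5t + 1.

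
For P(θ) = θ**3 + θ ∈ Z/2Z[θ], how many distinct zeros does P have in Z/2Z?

2

Evaluate at each of the 2 elements of Z/2Z:
P(0) = 0 → root; P(1) = 0 → root.
Roots: {0, 1}.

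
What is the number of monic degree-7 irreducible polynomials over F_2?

18

Gauss's count: N_{2}(7) = (1/7) Σ_{d|7} μ(7/d)·2^d.
Divisors of 7: 1, 7; μ(7/d) for each: -1, 1.
Σ = − 2^1 + 2^7 = 126.
N = 126/7 = 18.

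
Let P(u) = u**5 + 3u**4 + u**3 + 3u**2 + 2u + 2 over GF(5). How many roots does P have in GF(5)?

Evaluate at each of the 5 elements of GF(5):
P(0) = 2; P(1) = 2; P(2) = 1; P(3) = 3; P(4) = 4.
No element is a root.

0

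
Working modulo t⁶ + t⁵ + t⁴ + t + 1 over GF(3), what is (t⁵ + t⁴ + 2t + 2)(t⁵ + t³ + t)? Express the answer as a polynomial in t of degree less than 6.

2t^5 + 2t^4 + 2t^3 + t^2 + 2t + 1

Multiply in GF(3)[t]: (t⁵ + t⁴ + 2t + 2)·(t⁵ + t³ + t) = t¹⁰ + t⁹ + t⁸ + t⁷ + 2t⁴ + 2t³ + 2t² + 2t.
Reduce using t⁶ ≡ 2t⁵ + 2t⁴ + 2t + 2 (mod t⁶ + t⁵ + t⁴ + t + 1).
Reduced: 2t⁵ + 2t⁴ + 2t³ + t² + 2t + 1.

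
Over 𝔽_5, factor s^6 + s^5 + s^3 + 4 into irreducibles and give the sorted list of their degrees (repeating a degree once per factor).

6

Write f(s) = s^6 + s^5 + s^3 + 4.
Roots in 𝔽_5: f(0) = 4; f(1) = 2; f(2) = 3; f(3) = 3; f(4) = 3.
Complete factorization: f(s) = (s^6 + s^5 + s^3 + 4).
Factor degrees with multiplicity: 6 = 6.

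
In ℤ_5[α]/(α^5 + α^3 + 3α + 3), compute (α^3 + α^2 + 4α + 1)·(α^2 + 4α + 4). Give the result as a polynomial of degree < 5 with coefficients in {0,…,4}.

Multiply in ℤ_5[α]: (α^3 + α^2 + 4α + 1)·(α^2 + 4α + 4) = α^5 + 2α^3 + α^2 + 4.
Reduce using α^5 ≡ 4α^3 + 2α + 2 (mod α^5 + α^3 + 3α + 3).
Reduced: α^3 + α^2 + 2α + 1.

α^3 + α^2 + 2α + 1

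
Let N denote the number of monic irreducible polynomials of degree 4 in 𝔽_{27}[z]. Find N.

132678

x^(27^4) − x is the product of all monic irreducibles of degree dividing 4; Möbius inversion gives N = (1/4) Σ μ(4/d)·27^d.
Divisors of 4: 1, 2, 4; μ(4/d) for each: 0, -1, 1.
Σ = − 27^2 + 27^4 = 530712.
N = 530712/4 = 132678.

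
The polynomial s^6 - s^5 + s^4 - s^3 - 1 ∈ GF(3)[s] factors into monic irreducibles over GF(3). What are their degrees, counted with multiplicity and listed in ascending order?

1, 1, 4

Write g(s) = s^6 - s^5 + s^4 - s^3 - 1.
Roots in GF(3): g(0) = 2; g(1) = 2; g(2) = 0 → root.
Linear factors from roots: (s + 1).
Complete factorization: g(s) = (s + 1)^2·(s^4 - s - 1).
Factor degrees with multiplicity: 1 + 1 + 4 = 6.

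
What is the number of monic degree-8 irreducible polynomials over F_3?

810

x^(3^8) − x is the product of all monic irreducibles of degree dividing 8; Möbius inversion gives N = (1/8) Σ μ(8/d)·3^d.
Divisors of 8: 1, 2, 4, 8; μ(8/d) for each: 0, 0, -1, 1.
Σ = − 3^4 + 3^8 = 6480.
N = 6480/8 = 810.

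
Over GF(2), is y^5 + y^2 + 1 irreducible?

Yes

Write g(y) = y^5 + y^2 + 1.
Check for roots in GF(2): g(0) = 1; g(1) = 1.
No roots, so no linear factors.
Monic irreducibles of degree 2 over GF(2): y^2 + y + 1.
None of them divide g (all give nonzero remainder).
No irreducible factor of degree ≤ 2 exists, so g is irreducible over GF(2).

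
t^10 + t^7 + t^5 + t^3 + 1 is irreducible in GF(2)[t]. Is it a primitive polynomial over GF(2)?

No

Write f(t) = t^10 + t^7 + t^5 + t^3 + 1.
|GF(2^10)^×| = 2^10 − 1 = 1023. Prime factorization: 1023 = 3·11·31.
f is primitive ⇔ t has order 1023 in GF(2)[t]/(f), i.e. t^(1023/q) ≠ 1 for each prime q | 1023.
t^(341) mod f = t^8 + t^6 + t^4 + t.
t^(93) mod f = t^9 + t^7 + t^6 + t^4 + t + 1.
t^(33) mod f = 1
Since t^(33) = 1, the order of t divides 33 < 1023; not primitive.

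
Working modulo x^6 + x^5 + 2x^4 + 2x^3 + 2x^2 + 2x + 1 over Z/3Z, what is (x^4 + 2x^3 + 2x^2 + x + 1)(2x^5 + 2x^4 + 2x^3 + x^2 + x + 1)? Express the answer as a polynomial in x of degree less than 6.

Multiply in Z/3Z[x]: (x^4 + 2x^3 + 2x^2 + x + 1)·(2x^5 + 2x^4 + 2x^3 + x^2 + x + 1) = 2x^9 + x^7 + 2x^6 + 2x^5 + x^3 + x^2 + 2x + 1.
Reduce using x^6 ≡ 2x^5 + x^4 + x^3 + x^2 + x + 2 (mod x^6 + x^5 + 2x^4 + 2x^3 + 2x^2 + 2x + 1).
Reduced: x^5 + 2x^4 + 2x^3 + 2x^2 + 1.

x^5 + 2x^4 + 2x^3 + 2x^2 + 1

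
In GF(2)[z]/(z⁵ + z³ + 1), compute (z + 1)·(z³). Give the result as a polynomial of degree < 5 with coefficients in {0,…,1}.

z^4 + z^3

Multiply in GF(2)[z]: (z + 1)·(z³) = z⁴ + z³.
Reduced: z⁴ + z³.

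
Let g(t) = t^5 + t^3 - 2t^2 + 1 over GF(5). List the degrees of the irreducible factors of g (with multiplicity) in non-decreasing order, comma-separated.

Roots in GF(5): g(0) = 1; g(1) = 1; g(2) = 3; g(3) = 3; g(4) = 2.
Complete factorization: g(t) = (t^5 + t^3 - 2t^2 + 1).
Factor degrees with multiplicity: 5 = 5.

5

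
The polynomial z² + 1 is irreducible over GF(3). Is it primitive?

Write f(z) = z² + 1.
|GF(3^2)^×| = 3^2 − 1 = 8. Prime factorization: 8 = 2^3.
f is primitive ⇔ z has order 8 in GF(3)[z]/(f), i.e. z^(8/q) ≠ 1 for each prime q | 8.
z^(4) mod f = 1
Since z^(4) = 1, the order of z divides 4 < 8; not primitive.

No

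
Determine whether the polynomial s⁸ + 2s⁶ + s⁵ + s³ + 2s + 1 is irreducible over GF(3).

No

Write m(s) = s⁸ + 2s⁶ + s⁵ + s³ + 2s + 1.
Check for roots in GF(3): m(0) = 1; m(1) = 2; m(2) = 0 → root.
m(2) = 0, so (s − 2) divides m(s); m is reducible.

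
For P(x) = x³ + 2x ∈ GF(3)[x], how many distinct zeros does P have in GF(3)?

3

Evaluate at each of the 3 elements of GF(3):
P(0) = 0 → root; P(1) = 0 → root; P(2) = 0 → root.
Roots: {0, 1, 2}.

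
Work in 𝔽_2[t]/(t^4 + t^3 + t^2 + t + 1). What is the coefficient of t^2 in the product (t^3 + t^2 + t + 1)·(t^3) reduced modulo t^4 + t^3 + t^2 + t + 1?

Multiply in 𝔽_2[t]: (t^3 + t^2 + t + 1)·(t^3) = t^6 + t^5 + t^4 + t^3.
Reduce using t^4 ≡ t^3 + t^2 + t + 1 (mod t^4 + t^3 + t^2 + t + 1).
Reduced: t^2.

1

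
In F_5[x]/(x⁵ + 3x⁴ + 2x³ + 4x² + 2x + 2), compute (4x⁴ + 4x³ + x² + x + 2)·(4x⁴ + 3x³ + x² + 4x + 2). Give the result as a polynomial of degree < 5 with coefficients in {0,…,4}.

Multiply in F_5[x]: (4x⁴ + 4x³ + x² + x + 2)·(4x⁴ + 3x³ + x² + 4x + 2) = x⁸ + 3x⁷ + 2x⁵ + x⁴ + 4x³ + 3x² + 4.
Reduce using x⁵ ≡ 2x⁴ + 3x³ + x² + 3x + 3 (mod x⁵ + 3x⁴ + 2x³ + 4x² + 2x + 2).
Reduced: x⁴ + 2x³ + x² + x + 1.

x^4 + 2x^3 + x^2 + x + 1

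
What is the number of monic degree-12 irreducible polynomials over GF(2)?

335

By the necklace-counting formula, N_2(12) = (1/12) Σ_{d|12} μ(12/d)·2^d.
Divisors of 12: 1, 2, 3, 4, 6, 12; μ(12/d) for each: 0, 1, 0, -1, -1, 1.
Σ = 2^2 − 2^4 − 2^6 + 2^12 = 4020.
N = 4020/12 = 335.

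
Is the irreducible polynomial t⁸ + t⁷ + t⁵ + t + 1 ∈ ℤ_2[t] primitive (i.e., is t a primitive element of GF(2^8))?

Write f(t) = t⁸ + t⁷ + t⁵ + t + 1.
|GF(2^8)^×| = 2^8 − 1 = 255. Prime factorization: 255 = 3·5·17.
f is primitive ⇔ t has order 255 in GF(2)[t]/(f), i.e. t^(255/q) ≠ 1 for each prime q | 255.
t^(85) mod f = 1
t^(51) mod f = t⁶ + t⁴ + t³ + t.
t^(15) mod f = t⁵ + t⁴ + t³.
Since t^(85) = 1, the order of t divides 85 < 255; not primitive.

No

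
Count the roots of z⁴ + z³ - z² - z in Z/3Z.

Write f(z) = z⁴ + z³ - z² - z.
Evaluate at each of the 3 elements of Z/3Z:
f(0) = 0 → root; f(1) = 0 → root; f(2) = 0 → root.
Roots: {0, 1, 2}.

3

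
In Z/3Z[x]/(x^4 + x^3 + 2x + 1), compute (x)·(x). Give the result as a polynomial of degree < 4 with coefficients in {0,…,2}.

Multiply in Z/3Z[x]: (x)·(x) = x^2.
Reduced: x^2.

x^2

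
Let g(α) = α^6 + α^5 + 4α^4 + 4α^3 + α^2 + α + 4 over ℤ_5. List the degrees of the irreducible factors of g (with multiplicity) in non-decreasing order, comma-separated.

Roots in ℤ_5: g(0) = 4; g(1) = 1; g(2) = 2; g(3) = 0 → root; g(4) = 4.
Linear factors from roots: (α + 2).
Complete factorization: g(α) = (α + 2)^2·(α^2 + 3α + 3)·(α^2 + 4α + 2).
Factor degrees with multiplicity: 1 + 1 + 2 + 2 = 6.

1, 1, 2, 2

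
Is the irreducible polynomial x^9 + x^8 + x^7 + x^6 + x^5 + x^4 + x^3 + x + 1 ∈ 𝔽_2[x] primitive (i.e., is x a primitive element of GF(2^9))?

Write f(x) = x^9 + x^8 + x^7 + x^6 + x^5 + x^4 + x^3 + x + 1.
|GF(2^9)^×| = 2^9 − 1 = 511. Prime factorization: 511 = 7·73.
f is primitive ⇔ x has order 511 in GF(2)[x]/(f), i.e. x^(511/q) ≠ 1 for each prime q | 511.
x^(73) mod f = x^6 + x^5 + x^2.
x^(7) mod f = x^7.
None equal 1, so x has full order 511; f is primitive.

Yes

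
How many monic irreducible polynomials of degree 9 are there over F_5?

The number of monic irreducibles of degree 9 over GF(5) is (1/9)·Σ_{d∣9} μ(9/d) 5^d.
Divisors of 9: 1, 3, 9; μ(9/d) for each: 0, -1, 1.
Σ = − 5^3 + 5^9 = 1953000.
N = 1953000/9 = 217000.

217000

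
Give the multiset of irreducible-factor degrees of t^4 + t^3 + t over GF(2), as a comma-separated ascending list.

1, 3

Write h(t) = t^4 + t^3 + t.
Roots in GF(2): h(0) = 0 → root; h(1) = 1.
Linear factors from roots: (t).
Complete factorization: h(t) = (t)·(t^3 + t^2 + 1).
Factor degrees with multiplicity: 1 + 3 = 4.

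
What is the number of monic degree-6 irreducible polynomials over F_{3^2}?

x^(9^6) − x is the product of all monic irreducibles of degree dividing 6; Möbius inversion gives N = (1/6) Σ μ(6/d)·9^d.
Divisors of 6: 1, 2, 3, 6; μ(6/d) for each: 1, -1, -1, 1.
Σ = 9^1 − 9^2 − 9^3 + 9^6 = 530640.
N = 530640/6 = 88440.

88440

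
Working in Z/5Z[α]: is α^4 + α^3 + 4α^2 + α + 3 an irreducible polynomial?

No

Write f(α) = α^4 + α^3 + 4α^2 + α + 3.
Check for roots in Z/5Z: f(0) = 3; f(1) = 0 → root; f(2) = 0 → root; f(3) = 0 → root; f(4) = 1.
f(1) = 0, so (α − 1) divides f(α); f is reducible.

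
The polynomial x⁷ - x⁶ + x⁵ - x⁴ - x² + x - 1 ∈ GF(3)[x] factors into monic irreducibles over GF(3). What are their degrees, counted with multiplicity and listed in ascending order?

7

Write g(x) = x⁷ - x⁶ + x⁵ - x⁴ - x² + x - 1.
Roots in GF(3): g(0) = 2; g(1) = 2; g(2) = 2.
Complete factorization: g(x) = (x⁷ - x⁶ + x⁵ - x⁴ - x² + x - 1).
Factor degrees with multiplicity: 7 = 7.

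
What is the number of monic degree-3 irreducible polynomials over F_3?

8

By the necklace-counting formula, N_3(3) = (1/3) Σ_{d|3} μ(3/d)·3^d.
Divisors of 3: 1, 3; μ(3/d) for each: -1, 1.
Σ = − 3^1 + 3^3 = 24.
N = 24/3 = 8.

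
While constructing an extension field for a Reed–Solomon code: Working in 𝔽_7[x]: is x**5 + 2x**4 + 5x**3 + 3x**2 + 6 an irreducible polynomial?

Yes

Write g(x) = x**5 + 2x**4 + 5x**3 + 3x**2 + 6.
Check for roots in 𝔽_7: g(0) = 6; g(1) = 3; g(2) = 3; g(3) = 6; g(4) = 6; g(5) = 6; g(6) = 5.
No roots, so no linear factors.
Degree-2 irreducible divisors: test the 21 monic irreducibles of degree 2 over GF(7).
None of them divide g (all give nonzero remainder).
No irreducible factor of degree ≤ 2 exists, so g is irreducible over GF(7).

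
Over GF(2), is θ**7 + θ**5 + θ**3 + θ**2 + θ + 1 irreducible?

No

Write h(θ) = θ**7 + θ**5 + θ**3 + θ**2 + θ + 1.
Check for roots in GF(2): h(0) = 1; h(1) = 0 → root.
h(1) = 0, so (θ − 1) divides h(θ); h is reducible.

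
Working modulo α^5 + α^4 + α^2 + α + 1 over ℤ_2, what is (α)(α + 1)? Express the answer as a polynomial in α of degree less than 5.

α^2 + α

Multiply in ℤ_2[α]: (α)·(α + 1) = α^2 + α.
Reduced: α^2 + α.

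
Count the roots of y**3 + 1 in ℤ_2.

Write h(y) = y**3 + 1.
Evaluate at each of the 2 elements of ℤ_2:
h(0) = 1; h(1) = 0 → root.
Roots: {1}.

1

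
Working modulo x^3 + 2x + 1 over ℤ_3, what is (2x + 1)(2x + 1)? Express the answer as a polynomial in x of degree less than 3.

x^2 + x + 1

Multiply in ℤ_3[x]: (2x + 1)·(2x + 1) = x^2 + x + 1.
Reduced: x^2 + x + 1.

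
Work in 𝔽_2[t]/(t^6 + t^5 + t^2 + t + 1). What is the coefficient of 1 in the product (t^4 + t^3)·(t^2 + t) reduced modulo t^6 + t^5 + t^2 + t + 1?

Multiply in 𝔽_2[t]: (t^4 + t^3)·(t^2 + t) = t^6 + t^4.
Reduce using t^6 ≡ t^5 + t^2 + t + 1 (mod t^6 + t^5 + t^2 + t + 1).
Reduced: t^5 + t^4 + t^2 + t + 1.

1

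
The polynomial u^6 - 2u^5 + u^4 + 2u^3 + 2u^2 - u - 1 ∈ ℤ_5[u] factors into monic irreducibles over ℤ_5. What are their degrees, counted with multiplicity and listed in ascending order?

2, 2, 2

Write h(u) = u^6 - 2u^5 + u^4 + 2u^3 + 2u^2 - u - 1.
Roots in ℤ_5: h(0) = 4; h(1) = 2; h(2) = 2; h(3) = 2; h(4) = 4.
Complete factorization: h(u) = (u^2 - 2)·(u^2 + u + 2)·(u^2 + 2u - 1).
Factor degrees with multiplicity: 2 + 2 + 2 = 6.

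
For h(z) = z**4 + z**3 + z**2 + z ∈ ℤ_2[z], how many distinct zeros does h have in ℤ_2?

2

Evaluate at each of the 2 elements of ℤ_2:
h(0) = 0 → root; h(1) = 0 → root.
Roots: {0, 1}.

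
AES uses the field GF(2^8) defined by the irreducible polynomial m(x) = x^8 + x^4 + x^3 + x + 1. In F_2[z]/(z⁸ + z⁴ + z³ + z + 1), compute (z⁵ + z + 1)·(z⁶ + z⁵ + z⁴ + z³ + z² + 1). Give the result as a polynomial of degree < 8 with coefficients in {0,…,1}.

Multiply in F_2[z]: (z⁵ + z + 1)·(z⁶ + z⁵ + z⁴ + z³ + z² + 1) = z¹¹ + z¹⁰ + z⁹ + z⁸ + z⁵ + z² + z + 1.
Reduce using z⁸ ≡ z⁴ + z³ + z + 1 (mod z⁸ + z⁴ + z³ + z + 1).
Reduced: z⁷ + z⁵ + z⁴ + z³ + z² + z.

z^7 + z^5 + z^4 + z^3 + z^2 + z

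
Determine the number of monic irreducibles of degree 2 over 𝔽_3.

3

Gauss's count: N_{3}(2) = (1/2) Σ_{d|2} μ(2/d)·3^d.
Divisors of 2: 1, 2; μ(2/d) for each: -1, 1.
Σ = − 3^1 + 3^2 = 6.
N = 6/2 = 3.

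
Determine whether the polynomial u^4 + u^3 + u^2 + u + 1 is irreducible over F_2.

Write h(u) = u^4 + u^3 + u^2 + u + 1.
Check for roots in F_2: h(0) = 1; h(1) = 1.
No roots, so no linear factors.
Monic irreducibles of degree 2 over GF(2): u^2 + u + 1.
None of them divide h (all give nonzero remainder).
No irreducible factor of degree ≤ 2 exists, so h is irreducible over GF(2).

Yes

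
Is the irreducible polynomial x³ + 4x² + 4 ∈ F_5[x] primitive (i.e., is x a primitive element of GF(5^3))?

No

Write f(x) = x³ + 4x² + 4.
|GF(5^3)^×| = 5^3 − 1 = 124. Prime factorization: 124 = 2^2·31.
f is primitive ⇔ x has order 124 in GF(5)[x]/(f), i.e. x^(124/q) ≠ 1 for each prime q | 124.
x^(62) mod f = 1
x^(4) mod f = x² + x + 1.
Since x^(62) = 1, the order of x divides 62 < 124; not primitive.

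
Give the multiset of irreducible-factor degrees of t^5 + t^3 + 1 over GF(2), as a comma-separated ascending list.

Write g(t) = t^5 + t^3 + 1.
Roots in GF(2): g(0) = 1; g(1) = 1.
Complete factorization: g(t) = (t^5 + t^3 + 1).
Factor degrees with multiplicity: 5 = 5.

5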